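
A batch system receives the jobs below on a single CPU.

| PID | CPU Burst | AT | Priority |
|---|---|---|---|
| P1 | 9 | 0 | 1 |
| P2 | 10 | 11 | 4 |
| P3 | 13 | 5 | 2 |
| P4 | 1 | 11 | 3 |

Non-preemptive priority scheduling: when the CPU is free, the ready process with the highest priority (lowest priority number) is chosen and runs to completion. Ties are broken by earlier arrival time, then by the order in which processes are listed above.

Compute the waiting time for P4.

11

Timeline: | P1 0-9 | P3 9-22 | P4 22-23 | P2 23-33 |
Completion: P1=9  P2=33  P3=22  P4=23
Turnaround (C−A): P1=9  P2=22  P3=17  P4=12
Waiting(P4) = turnaround − burst = 12 − 1 = 11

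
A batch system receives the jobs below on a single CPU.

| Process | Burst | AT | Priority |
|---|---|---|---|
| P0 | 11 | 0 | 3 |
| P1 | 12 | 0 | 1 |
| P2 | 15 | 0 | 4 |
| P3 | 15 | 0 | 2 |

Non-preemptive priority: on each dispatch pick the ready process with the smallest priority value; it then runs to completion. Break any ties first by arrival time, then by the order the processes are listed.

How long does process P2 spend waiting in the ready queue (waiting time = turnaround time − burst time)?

38

Timeline: | P1 0-12 | P3 12-27 | P0 27-38 | P2 38-53 |
Completion: P0=38  P1=12  P2=53  P3=27
Turnaround (C−A): P0=38  P1=12  P2=53  P3=27
Waiting(P2) = turnaround − burst = 53 − 15 = 38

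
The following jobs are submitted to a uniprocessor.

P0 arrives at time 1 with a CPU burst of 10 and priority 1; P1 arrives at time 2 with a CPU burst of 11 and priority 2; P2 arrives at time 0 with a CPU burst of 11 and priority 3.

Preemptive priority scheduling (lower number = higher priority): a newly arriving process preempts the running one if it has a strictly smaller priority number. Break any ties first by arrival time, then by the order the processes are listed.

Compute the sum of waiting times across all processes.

Schedule: | P2 0-1 | P0 1-11 | P1 11-22 | P2 22-32 |
Completion: P0=11  P1=22  P2=32
Turnaround (C−A): P0=10  P1=20  P2=32
Waiting = turnaround − burst: P0=0, P1=9, P2=21
Total waiting = 0 + 9 + 21 = 30

30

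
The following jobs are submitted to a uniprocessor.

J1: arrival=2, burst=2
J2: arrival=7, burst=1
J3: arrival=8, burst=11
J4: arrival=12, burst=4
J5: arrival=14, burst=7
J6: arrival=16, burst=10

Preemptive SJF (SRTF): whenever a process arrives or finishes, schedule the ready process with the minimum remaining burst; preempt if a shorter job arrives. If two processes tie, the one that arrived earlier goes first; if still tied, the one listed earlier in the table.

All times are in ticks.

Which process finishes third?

J4

Timeline: | idle 0-2 | J1 2-4 | idle 4-7 | J2 7-8 | J3 8-12 | J4 12-16 | J3 16-23 | J5 23-30 | J6 30-40 |
Completion: J1=4  J2=8  J3=23  J4=16  J5=30  J6=40
Turnaround (C−A): J1=2  J2=1  J3=15  J4=4  J5=16  J6=24
Finish order: J1 → J2 → J4 → J3 → J5 → J6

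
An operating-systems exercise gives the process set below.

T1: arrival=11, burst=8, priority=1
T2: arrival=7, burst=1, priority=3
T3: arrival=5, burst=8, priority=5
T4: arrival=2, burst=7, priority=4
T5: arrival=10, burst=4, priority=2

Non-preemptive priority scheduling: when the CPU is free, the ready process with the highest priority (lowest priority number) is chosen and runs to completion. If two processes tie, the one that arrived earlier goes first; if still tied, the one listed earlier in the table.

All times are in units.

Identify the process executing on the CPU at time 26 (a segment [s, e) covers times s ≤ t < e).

T3

Gantt: | idle 0-2 | T4 2-9 | T2 9-10 | T5 10-14 | T1 14-22 | T3 22-30 |
Completion: T1=22  T2=10  T3=30  T4=9  T5=14
Turnaround (C−A): T1=11  T2=3  T3=25  T4=7  T5=4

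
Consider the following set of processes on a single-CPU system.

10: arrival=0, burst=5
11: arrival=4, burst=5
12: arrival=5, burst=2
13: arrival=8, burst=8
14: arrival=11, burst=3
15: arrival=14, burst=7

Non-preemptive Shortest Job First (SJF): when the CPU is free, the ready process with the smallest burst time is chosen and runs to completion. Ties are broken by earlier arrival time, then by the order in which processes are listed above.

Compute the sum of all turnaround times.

Gantt: | 10 0-5 | 12 5-7 | 11 7-12 | 14 12-15 | 15 15-22 | 13 22-30 |
Completion: 10=5  11=12  12=7  13=30  14=15  15=22
Turnaround = completion − arrival: 10=5, 11=8, 12=2, 13=22, 14=4, 15=8
Total turnaround = 5 + 8 + 2 + 22 + 4 + 8 = 49

49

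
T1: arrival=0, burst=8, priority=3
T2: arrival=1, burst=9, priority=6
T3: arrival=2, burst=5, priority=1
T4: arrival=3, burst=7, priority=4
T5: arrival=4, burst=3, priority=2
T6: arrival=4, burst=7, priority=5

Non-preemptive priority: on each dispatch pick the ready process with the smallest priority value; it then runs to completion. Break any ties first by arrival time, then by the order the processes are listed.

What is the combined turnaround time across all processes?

115

Gantt: | T1 0-8 | T3 8-13 | T5 13-16 | T4 16-23 | T6 23-30 | T2 30-39 |
Completion: T1=8  T2=39  T3=13  T4=23  T5=16  T6=30
Turnaround (C−A): T1=8  T2=38  T3=11  T4=20  T5=12  T6=26
Turnaround = completion − arrival: T1=8, T2=38, T3=11, T4=20, T5=12, T6=26
Total turnaround = 8 + 38 + 11 + 20 + 12 + 26 = 115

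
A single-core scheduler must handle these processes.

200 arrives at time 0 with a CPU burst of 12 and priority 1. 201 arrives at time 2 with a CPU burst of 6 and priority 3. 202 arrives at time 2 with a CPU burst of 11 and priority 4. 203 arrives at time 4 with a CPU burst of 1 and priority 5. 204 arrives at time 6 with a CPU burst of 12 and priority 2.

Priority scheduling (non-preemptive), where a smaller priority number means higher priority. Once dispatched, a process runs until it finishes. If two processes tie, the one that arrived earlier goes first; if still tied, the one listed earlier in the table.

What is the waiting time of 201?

22

Gantt: | 200 0-12 | 204 12-24 | 201 24-30 | 202 30-41 | 203 41-42 |
Completion: 200=12  201=30  202=41  203=42  204=24
Turnaround (C−A): 200=12  201=28  202=39  203=38  204=18
Waiting(201) = turnaround − burst = 28 − 6 = 22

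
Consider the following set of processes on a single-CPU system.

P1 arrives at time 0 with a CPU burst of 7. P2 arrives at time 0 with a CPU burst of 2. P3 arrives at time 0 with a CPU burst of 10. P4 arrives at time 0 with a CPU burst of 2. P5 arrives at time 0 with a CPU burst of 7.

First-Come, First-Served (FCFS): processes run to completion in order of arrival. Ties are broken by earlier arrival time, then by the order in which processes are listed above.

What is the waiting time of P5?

21

Schedule: | P1 0-7 | P2 7-9 | P3 9-19 | P4 19-21 | P5 21-28 |
Completion: P1=7  P2=9  P3=19  P4=21  P5=28
Waiting(P5) = turnaround − burst = 28 − 7 = 21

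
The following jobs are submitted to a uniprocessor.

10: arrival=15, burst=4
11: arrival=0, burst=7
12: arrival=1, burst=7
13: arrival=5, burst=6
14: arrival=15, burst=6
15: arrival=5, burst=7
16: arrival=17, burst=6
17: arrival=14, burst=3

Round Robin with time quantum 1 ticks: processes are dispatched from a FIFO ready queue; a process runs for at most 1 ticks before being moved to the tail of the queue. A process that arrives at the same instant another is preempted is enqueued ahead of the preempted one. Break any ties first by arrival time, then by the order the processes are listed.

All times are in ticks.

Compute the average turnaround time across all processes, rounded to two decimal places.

27.50

Gantt: | 11 0-1 | 12 1-2 | 11 2-3 | 12 3-4 | 11 4-5 | 12 5-6 | 13 6-7 | 15 7-8 | 11 8-9 | 12 9-10 | 13 10-11 | 15 11-12 | 11 12-13 | 12 13-14 | 13 14-15 | 15 15-16 | 11 16-17 | 17 17-18 | 12 18-19 | 10 19-20 | 14 20-21 | 13 21-22 | 15 22-23 | 16 23-24 | 11 24-25 | 17 25-26 | 12 26-27 | 10 27-28 | 14 28-29 | 13 29-30 | 15 30-31 | 16 31-32 | 17 32-33 | 10 33-34 | 14 34-35 | 13 35-36 | 15 36-37 | 16 37-38 | 10 38-39 | 14 39-40 | 15 40-41 | 16 41-42 | 14 42-43 | 16 43-44 | 14 44-45 | 16 45-46 |
Completion: 10=39  11=25  12=27  13=36  14=45  15=41  16=46  17=33
Turnaround (C−A): 10=24  11=25  12=26  13=31  14=30  15=36  16=29  17=19
Turnaround times: 10=24, 11=25, 12=26, 13=31, 14=30, 15=36, 16=29, 17=19
Average turnaround = (24+25+26+31+30+36+29+19) / 8 = 220/8 = 27.50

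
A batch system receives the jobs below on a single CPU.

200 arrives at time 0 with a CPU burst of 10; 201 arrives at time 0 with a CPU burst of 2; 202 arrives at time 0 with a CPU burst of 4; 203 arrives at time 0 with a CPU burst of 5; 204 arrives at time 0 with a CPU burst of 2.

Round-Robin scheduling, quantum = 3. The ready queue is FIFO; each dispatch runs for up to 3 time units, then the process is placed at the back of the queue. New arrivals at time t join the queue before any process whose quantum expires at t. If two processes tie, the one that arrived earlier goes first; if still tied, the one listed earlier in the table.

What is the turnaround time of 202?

17

Timeline: | 200 0-3 | 201 3-5 | 202 5-8 | 203 8-11 | 204 11-13 | 200 13-16 | 202 16-17 | 203 17-19 | 200 19-23 |
Completion: 200=23  201=5  202=17  203=19  204=13
Turnaround(202) = completion − arrival = 17 − 0 = 17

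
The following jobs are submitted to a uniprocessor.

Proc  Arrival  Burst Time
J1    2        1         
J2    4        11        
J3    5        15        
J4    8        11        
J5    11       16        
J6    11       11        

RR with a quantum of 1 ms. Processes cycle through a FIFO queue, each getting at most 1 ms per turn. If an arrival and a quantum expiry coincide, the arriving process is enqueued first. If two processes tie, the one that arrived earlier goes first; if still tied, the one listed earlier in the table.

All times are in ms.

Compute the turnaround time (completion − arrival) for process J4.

48

Schedule: | idle 0-2 | J1 2-3 | idle 3-4 | J2 4-5 | J3 5-6 | J2 6-7 | J3 7-8 | J2 8-9 | J4 9-10 | J3 10-11 | J2 11-12 | J4 12-13 | J5 13-14 | J6 14-15 | J3 15-16 | J2 16-17 | J4 17-18 | J5 18-19 | J6 19-20 | J3 20-21 | J2 21-22 | J4 22-23 | J5 23-24 | J6 24-25 | J3 25-26 | J2 26-27 | J4 27-28 | J5 28-29 | J6 29-30 | J3 30-31 | J2 31-32 | J4 32-33 | J5 33-34 | J6 34-35 | J3 35-36 | J2 36-37 | J4 37-38 | J5 38-39 | J6 39-40 | J3 40-41 | J2 41-42 | J4 42-43 | J5 43-44 | J6 44-45 | J3 45-46 | J2 46-47 | J4 47-48 | J5 48-49 | J6 49-50 | J3 50-51 | J4 51-52 | J5 52-53 | J6 53-54 | J3 54-55 | J4 55-56 | J5 56-57 | J6 57-58 | J3 58-59 | J5 59-60 | J6 60-61 | J3 61-62 | J5 62-63 | J3 63-64 | J5 64-68 |
Completion: J1=3  J2=47  J3=64  J4=56  J5=68  J6=61
Turnaround (C−A): J1=1  J2=43  J3=59  J4=48  J5=57  J6=50
Turnaround(J4) = completion − arrival = 56 − 8 = 48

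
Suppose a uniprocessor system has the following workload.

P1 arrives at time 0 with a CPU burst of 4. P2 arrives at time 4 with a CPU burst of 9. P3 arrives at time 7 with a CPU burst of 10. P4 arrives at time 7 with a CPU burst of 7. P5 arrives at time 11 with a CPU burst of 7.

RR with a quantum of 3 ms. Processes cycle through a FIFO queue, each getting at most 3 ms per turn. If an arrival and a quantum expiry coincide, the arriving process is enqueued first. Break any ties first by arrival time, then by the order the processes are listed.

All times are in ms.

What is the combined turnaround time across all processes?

111

Gantt: | P1 0-4 | P2 4-7 | P3 7-10 | P4 10-13 | P2 13-16 | P3 16-19 | P5 19-22 | P4 22-25 | P2 25-28 | P3 28-31 | P5 31-34 | P4 34-35 | P3 35-36 | P5 36-37 |
Completion: P1=4  P2=28  P3=36  P4=35  P5=37
Turnaround (C−A): P1=4  P2=24  P3=29  P4=28  P5=26
Turnaround = completion − arrival: P1=4, P2=24, P3=29, P4=28, P5=26
Total turnaround = 4 + 24 + 29 + 28 + 26 = 111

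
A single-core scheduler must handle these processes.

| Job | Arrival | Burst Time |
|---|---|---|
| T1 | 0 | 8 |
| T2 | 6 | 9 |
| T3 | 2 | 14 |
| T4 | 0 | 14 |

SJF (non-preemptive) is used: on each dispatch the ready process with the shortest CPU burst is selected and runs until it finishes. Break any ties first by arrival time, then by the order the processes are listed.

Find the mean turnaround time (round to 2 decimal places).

23.25

Gantt: | T1 0-8 | T2 8-17 | T4 17-31 | T3 31-45 |
Completion: T1=8  T2=17  T3=45  T4=31
Turnaround times: T1=8, T2=11, T3=43, T4=31
Average turnaround = (8+11+43+31) / 4 = 93/4 = 23.25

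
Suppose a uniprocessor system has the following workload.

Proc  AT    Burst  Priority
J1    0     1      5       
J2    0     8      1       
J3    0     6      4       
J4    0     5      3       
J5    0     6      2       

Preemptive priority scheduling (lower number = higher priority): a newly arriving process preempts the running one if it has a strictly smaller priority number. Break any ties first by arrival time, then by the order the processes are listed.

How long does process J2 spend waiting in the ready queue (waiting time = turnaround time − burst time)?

Timeline: | J2 0-8 | J5 8-14 | J4 14-19 | J3 19-25 | J1 25-26 |
Completion: J1=26  J2=8  J3=25  J4=19  J5=14
Turnaround (C−A): J1=26  J2=8  J3=25  J4=19  J5=14
Waiting(J2) = turnaround − burst = 8 − 8 = 0

0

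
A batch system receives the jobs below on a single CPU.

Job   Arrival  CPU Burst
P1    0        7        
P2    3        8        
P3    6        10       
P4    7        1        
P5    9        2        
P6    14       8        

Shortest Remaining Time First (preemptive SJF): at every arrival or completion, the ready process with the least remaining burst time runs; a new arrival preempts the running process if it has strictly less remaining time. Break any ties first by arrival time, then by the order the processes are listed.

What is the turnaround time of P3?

30

Timeline: | P1 0-7 | P4 7-8 | P2 8-9 | P5 9-11 | P2 11-18 | P6 18-26 | P3 26-36 |
Completion: P1=7  P2=18  P3=36  P4=8  P5=11  P6=26
Turnaround (C−A): P1=7  P2=15  P3=30  P4=1  P5=2  P6=12
Turnaround(P3) = completion − arrival = 36 − 6 = 30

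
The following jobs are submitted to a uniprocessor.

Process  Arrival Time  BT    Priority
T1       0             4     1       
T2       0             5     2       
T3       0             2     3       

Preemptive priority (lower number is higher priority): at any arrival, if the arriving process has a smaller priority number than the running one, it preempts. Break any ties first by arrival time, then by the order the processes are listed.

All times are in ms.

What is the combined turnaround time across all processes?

24

Gantt: | T1 0-4 | T2 4-9 | T3 9-11 |
Completion: T1=4  T2=9  T3=11
Turnaround (C−A): T1=4  T2=9  T3=11
Turnaround = completion − arrival: T1=4, T2=9, T3=11
Total turnaround = 4 + 9 + 11 = 24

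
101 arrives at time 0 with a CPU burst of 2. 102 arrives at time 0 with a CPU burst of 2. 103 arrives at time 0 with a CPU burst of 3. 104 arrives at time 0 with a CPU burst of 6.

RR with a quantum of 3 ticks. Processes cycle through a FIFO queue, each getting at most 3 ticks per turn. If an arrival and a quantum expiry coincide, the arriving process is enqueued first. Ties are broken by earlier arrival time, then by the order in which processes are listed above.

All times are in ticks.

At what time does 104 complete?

Gantt: | 101 0-2 | 102 2-4 | 103 4-7 | 104 7-13 |
Completion: 101=2  102=4  103=7  104=13
Turnaround (C−A): 101=2  102=4  103=7  104=13

13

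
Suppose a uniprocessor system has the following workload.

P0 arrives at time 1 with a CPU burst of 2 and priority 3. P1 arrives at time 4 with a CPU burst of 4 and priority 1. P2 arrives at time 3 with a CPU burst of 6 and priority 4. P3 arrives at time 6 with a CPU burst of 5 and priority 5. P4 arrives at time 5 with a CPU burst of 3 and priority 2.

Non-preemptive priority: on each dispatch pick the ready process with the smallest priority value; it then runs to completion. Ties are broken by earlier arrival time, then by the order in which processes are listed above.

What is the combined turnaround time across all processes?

Schedule: | idle 0-1 | P0 1-3 | P2 3-9 | P1 9-13 | P4 13-16 | P3 16-21 |
Completion: P0=3  P1=13  P2=9  P3=21  P4=16
Turnaround = completion − arrival: P0=2, P1=9, P2=6, P3=15, P4=11
Total turnaround = 2 + 9 + 6 + 15 + 11 = 43

43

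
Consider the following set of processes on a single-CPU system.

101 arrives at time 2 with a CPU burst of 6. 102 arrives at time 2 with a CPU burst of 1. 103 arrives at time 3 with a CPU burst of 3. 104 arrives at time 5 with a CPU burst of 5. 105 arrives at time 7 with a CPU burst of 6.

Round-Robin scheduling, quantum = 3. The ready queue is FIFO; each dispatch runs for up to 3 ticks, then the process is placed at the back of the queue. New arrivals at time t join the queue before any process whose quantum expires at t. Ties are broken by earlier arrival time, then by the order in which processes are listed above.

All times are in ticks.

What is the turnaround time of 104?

15

Timeline: | idle 0-2 | 101 2-5 | 102 5-6 | 103 6-9 | 104 9-12 | 101 12-15 | 105 15-18 | 104 18-20 | 105 20-23 |
Completion: 101=15  102=6  103=9  104=20  105=23
Turnaround(104) = completion − arrival = 20 − 5 = 15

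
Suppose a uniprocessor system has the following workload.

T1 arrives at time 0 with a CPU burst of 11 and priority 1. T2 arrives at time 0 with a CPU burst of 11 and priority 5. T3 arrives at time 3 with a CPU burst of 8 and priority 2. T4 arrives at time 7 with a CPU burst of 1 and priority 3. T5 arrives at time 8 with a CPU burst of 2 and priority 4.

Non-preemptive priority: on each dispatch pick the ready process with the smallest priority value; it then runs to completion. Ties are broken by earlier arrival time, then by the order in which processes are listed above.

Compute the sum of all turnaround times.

87

Gantt: | T1 0-11 | T3 11-19 | T4 19-20 | T5 20-22 | T2 22-33 |
Completion: T1=11  T2=33  T3=19  T4=20  T5=22
Turnaround (C−A): T1=11  T2=33  T3=16  T4=13  T5=14
Turnaround = completion − arrival: T1=11, T2=33, T3=16, T4=13, T5=14
Total turnaround = 11 + 33 + 16 + 13 + 14 = 87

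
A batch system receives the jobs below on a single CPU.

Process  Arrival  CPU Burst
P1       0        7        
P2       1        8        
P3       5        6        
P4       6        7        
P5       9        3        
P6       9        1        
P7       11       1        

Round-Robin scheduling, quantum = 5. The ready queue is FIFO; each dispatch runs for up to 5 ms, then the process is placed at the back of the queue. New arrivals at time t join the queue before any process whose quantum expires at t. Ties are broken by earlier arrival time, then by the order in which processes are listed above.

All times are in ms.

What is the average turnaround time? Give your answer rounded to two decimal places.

Schedule: | P1 0-5 | P2 5-10 | P3 10-15 | P1 15-17 | P4 17-22 | P5 22-25 | P6 25-26 | P2 26-29 | P7 29-30 | P3 30-31 | P4 31-33 |
Completion: P1=17  P2=29  P3=31  P4=33  P5=25  P6=26  P7=30
Turnaround (C−A): P1=17  P2=28  P3=26  P4=27  P5=16  P6=17  P7=19
Turnaround times: P1=17, P2=28, P3=26, P4=27, P5=16, P6=17, P7=19
Average turnaround = (17+28+26+27+16+17+19) / 7 = 150/7 = 21.43

21.43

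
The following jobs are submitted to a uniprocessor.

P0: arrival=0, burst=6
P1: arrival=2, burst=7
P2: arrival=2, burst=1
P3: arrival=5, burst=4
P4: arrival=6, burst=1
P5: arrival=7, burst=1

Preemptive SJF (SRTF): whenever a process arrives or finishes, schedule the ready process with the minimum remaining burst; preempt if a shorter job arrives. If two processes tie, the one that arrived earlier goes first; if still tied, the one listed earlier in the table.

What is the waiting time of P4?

Timeline: | P0 0-2 | P2 2-3 | P0 3-7 | P4 7-8 | P5 8-9 | P3 9-13 | P1 13-20 |
Completion: P0=7  P1=20  P2=3  P3=13  P4=8  P5=9
Turnaround (C−A): P0=7  P1=18  P2=1  P3=8  P4=2  P5=2
Waiting(P4) = turnaround − burst = 2 − 1 = 1

1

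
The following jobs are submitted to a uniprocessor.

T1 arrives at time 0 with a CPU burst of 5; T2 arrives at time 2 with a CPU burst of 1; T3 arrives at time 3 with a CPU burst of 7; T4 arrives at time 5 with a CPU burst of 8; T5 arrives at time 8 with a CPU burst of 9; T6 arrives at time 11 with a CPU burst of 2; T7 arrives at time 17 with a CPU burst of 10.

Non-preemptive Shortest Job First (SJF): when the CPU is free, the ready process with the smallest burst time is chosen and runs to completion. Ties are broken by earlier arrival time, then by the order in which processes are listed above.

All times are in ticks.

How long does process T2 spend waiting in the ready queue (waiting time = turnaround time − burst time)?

3

Gantt: | T1 0-5 | T2 5-6 | T3 6-13 | T6 13-15 | T4 15-23 | T5 23-32 | T7 32-42 |
Completion: T1=5  T2=6  T3=13  T4=23  T5=32  T6=15  T7=42
Waiting(T2) = turnaround − burst = 4 − 1 = 3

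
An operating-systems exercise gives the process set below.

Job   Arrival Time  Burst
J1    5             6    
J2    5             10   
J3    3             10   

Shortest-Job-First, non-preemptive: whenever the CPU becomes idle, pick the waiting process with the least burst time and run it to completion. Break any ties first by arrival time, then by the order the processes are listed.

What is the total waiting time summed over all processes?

Gantt: | idle 0-3 | J3 3-13 | J1 13-19 | J2 19-29 |
Completion: J1=19  J2=29  J3=13
Turnaround (C−A): J1=14  J2=24  J3=10
Waiting = turnaround − burst: J1=8, J2=14, J3=0
Total waiting = 8 + 14 + 0 = 22

22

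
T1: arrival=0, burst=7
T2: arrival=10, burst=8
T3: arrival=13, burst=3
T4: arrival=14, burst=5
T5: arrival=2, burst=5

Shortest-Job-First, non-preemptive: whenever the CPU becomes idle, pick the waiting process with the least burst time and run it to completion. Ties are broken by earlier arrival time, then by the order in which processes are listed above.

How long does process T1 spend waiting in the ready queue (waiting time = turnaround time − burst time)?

0

Timeline: | T1 0-7 | T5 7-12 | T2 12-20 | T3 20-23 | T4 23-28 |
Completion: T1=7  T2=20  T3=23  T4=28  T5=12
Waiting(T1) = turnaround − burst = 7 − 7 = 0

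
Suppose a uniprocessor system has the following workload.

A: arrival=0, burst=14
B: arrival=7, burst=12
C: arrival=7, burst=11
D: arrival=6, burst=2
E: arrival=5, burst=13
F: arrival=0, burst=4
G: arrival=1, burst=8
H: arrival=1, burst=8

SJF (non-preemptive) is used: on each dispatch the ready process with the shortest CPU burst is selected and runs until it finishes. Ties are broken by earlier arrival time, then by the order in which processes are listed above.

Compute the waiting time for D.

Timeline: | F 0-4 | G 4-12 | D 12-14 | H 14-22 | C 22-33 | B 33-45 | E 45-58 | A 58-72 |
Completion: A=72  B=45  C=33  D=14  E=58  F=4  G=12  H=22
Turnaround (C−A): A=72  B=38  C=26  D=8  E=53  F=4  G=11  H=21
Waiting(D) = turnaround − burst = 8 − 2 = 6

6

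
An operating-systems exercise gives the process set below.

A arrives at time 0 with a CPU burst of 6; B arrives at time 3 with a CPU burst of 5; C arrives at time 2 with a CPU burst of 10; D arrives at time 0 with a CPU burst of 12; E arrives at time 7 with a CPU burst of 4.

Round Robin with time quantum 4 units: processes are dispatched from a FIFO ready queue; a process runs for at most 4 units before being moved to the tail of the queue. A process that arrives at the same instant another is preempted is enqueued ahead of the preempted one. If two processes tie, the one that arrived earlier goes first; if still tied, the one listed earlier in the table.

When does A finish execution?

18

Timeline: | A 0-4 | D 4-8 | C 8-12 | B 12-16 | A 16-18 | E 18-22 | D 22-26 | C 26-30 | B 30-31 | D 31-35 | C 35-37 |
Completion: A=18  B=31  C=37  D=35  E=22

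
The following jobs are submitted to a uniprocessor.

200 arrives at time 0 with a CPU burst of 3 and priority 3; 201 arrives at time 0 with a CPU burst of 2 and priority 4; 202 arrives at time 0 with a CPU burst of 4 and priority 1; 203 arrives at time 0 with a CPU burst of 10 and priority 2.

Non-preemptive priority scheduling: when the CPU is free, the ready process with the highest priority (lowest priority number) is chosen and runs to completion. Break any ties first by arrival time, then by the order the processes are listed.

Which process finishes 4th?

201

Timeline: | 202 0-4 | 203 4-14 | 200 14-17 | 201 17-19 |
Completion: 200=17  201=19  202=4  203=14
Finish order: 202 → 203 → 200 → 201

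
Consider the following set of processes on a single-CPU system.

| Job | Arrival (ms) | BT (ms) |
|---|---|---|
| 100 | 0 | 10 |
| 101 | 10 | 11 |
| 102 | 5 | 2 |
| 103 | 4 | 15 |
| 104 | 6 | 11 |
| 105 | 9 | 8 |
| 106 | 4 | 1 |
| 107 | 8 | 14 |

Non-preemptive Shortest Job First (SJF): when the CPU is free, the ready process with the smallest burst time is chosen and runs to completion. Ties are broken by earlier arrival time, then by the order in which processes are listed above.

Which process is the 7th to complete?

Gantt: | 100 0-10 | 106 10-11 | 102 11-13 | 105 13-21 | 104 21-32 | 101 32-43 | 107 43-57 | 103 57-72 |
Completion: 100=10  101=43  102=13  103=72  104=32  105=21  106=11  107=57
Finish order: 100 → 106 → 102 → 105 → 104 → 101 → 107 → 103

107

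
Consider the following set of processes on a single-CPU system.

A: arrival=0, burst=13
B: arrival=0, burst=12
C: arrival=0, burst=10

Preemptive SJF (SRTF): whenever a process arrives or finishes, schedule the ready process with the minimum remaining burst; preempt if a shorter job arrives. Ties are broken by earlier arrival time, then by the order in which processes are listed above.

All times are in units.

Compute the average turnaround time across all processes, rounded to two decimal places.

Schedule: | C 0-10 | B 10-22 | A 22-35 |
Completion: A=35  B=22  C=10
Turnaround (C−A): A=35  B=22  C=10
Turnaround times: A=35, B=22, C=10
Average turnaround = (35+22+10) / 3 = 67/3 = 22.33

22.33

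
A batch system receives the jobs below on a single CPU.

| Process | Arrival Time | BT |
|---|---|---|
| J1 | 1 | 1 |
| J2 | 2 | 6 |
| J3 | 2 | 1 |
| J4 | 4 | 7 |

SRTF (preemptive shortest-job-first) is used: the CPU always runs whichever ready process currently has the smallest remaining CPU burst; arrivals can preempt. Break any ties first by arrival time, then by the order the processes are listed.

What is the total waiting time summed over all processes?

Timeline: | idle 0-1 | J1 1-2 | J3 2-3 | J2 3-9 | J4 9-16 |
Completion: J1=2  J2=9  J3=3  J4=16
Turnaround (C−A): J1=1  J2=7  J3=1  J4=12
Waiting = turnaround − burst: J1=0, J2=1, J3=0, J4=5
Total waiting = 0 + 1 + 0 + 5 = 6

6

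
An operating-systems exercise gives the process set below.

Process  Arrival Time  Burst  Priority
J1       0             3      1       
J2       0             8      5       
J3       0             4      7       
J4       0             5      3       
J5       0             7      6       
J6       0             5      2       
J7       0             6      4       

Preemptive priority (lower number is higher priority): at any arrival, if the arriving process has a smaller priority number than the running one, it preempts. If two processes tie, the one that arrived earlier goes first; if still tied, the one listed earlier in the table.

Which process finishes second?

Gantt: | J1 0-3 | J6 3-8 | J4 8-13 | J7 13-19 | J2 19-27 | J5 27-34 | J3 34-38 |
Completion: J1=3  J2=27  J3=38  J4=13  J5=34  J6=8  J7=19
Turnaround (C−A): J1=3  J2=27  J3=38  J4=13  J5=34  J6=8  J7=19
Finish order: J1 → J6 → J4 → J7 → J2 → J5 → J3

J6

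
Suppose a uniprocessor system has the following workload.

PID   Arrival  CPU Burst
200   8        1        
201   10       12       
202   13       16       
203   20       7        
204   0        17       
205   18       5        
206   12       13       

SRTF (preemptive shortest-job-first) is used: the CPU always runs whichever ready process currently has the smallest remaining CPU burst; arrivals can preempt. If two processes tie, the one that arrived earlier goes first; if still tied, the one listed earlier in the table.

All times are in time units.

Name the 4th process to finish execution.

203

Gantt: | 204 0-8 | 200 8-9 | 204 9-18 | 205 18-23 | 203 23-30 | 201 30-42 | 206 42-55 | 202 55-71 |
Completion: 200=9  201=42  202=71  203=30  204=18  205=23  206=55
Finish order: 200 → 204 → 205 → 203 → 201 → 206 → 202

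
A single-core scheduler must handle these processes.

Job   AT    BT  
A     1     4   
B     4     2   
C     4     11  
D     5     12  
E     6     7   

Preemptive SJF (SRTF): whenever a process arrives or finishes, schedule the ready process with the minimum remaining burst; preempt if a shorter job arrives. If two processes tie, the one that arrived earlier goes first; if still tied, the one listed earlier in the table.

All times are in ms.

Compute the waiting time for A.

Timeline: | idle 0-1 | A 1-5 | B 5-7 | E 7-14 | C 14-25 | D 25-37 |
Completion: A=5  B=7  C=25  D=37  E=14
Waiting(A) = turnaround − burst = 4 − 4 = 0

0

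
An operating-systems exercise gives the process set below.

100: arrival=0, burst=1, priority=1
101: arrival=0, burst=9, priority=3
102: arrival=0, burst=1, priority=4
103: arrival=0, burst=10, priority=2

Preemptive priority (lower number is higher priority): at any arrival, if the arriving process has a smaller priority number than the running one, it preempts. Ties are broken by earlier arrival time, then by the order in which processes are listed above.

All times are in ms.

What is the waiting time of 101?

Gantt: | 100 0-1 | 103 1-11 | 101 11-20 | 102 20-21 |
Completion: 100=1  101=20  102=21  103=11
Turnaround (C−A): 100=1  101=20  102=21  103=11
Waiting(101) = turnaround − burst = 20 − 9 = 11

11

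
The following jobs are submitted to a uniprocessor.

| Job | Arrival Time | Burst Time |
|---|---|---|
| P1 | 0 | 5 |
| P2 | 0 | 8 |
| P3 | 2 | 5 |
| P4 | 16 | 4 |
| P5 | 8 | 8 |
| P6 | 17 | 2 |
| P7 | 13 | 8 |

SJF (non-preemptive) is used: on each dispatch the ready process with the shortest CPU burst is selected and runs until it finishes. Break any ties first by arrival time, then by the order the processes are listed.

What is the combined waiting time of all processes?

Timeline: | P1 0-5 | P3 5-10 | P2 10-18 | P6 18-20 | P4 20-24 | P5 24-32 | P7 32-40 |
Completion: P1=5  P2=18  P3=10  P4=24  P5=32  P6=20  P7=40
Turnaround (C−A): P1=5  P2=18  P3=8  P4=8  P5=24  P6=3  P7=27
Waiting = turnaround − burst: P1=0, P2=10, P3=3, P4=4, P5=16, P6=1, P7=19
Total waiting = 0 + 10 + 3 + 4 + 16 + 1 + 19 = 53

53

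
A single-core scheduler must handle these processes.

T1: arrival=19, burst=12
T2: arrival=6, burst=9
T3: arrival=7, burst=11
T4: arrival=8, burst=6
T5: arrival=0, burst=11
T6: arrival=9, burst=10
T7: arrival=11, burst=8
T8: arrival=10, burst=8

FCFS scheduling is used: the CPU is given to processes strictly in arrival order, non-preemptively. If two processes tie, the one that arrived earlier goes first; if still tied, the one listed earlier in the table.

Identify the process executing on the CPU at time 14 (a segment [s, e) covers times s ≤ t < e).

Timeline: | T5 0-11 | T2 11-20 | T3 20-31 | T4 31-37 | T6 37-47 | T8 47-55 | T7 55-63 | T1 63-75 |
Completion: T1=75  T2=20  T3=31  T4=37  T5=11  T6=47  T7=63  T8=55
Turnaround (C−A): T1=56  T2=14  T3=24  T4=29  T5=11  T6=38  T7=52  T8=45

T2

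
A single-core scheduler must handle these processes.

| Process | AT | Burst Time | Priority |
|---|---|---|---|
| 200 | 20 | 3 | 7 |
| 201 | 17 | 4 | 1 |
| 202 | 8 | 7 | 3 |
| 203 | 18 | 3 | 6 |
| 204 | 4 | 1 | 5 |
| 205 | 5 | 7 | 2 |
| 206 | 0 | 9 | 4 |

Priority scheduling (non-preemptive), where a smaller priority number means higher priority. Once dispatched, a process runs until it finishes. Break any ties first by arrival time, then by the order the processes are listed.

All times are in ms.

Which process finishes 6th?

Timeline: | 206 0-9 | 205 9-16 | 202 16-23 | 201 23-27 | 204 27-28 | 203 28-31 | 200 31-34 |
Completion: 200=34  201=27  202=23  203=31  204=28  205=16  206=9
Turnaround (C−A): 200=14  201=10  202=15  203=13  204=24  205=11  206=9
Finish order: 206 → 205 → 202 → 201 → 204 → 203 → 200

203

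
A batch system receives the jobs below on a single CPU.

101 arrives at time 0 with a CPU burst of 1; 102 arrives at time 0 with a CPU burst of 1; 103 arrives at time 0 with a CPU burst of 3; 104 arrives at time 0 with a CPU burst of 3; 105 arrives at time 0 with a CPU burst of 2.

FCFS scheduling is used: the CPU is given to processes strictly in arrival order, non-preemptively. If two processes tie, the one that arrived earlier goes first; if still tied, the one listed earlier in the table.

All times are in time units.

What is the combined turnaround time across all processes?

26

Schedule: | 101 0-1 | 102 1-2 | 103 2-5 | 104 5-8 | 105 8-10 |
Completion: 101=1  102=2  103=5  104=8  105=10
Turnaround (C−A): 101=1  102=2  103=5  104=8  105=10
Turnaround = completion − arrival: 101=1, 102=2, 103=5, 104=8, 105=10
Total turnaround = 1 + 2 + 5 + 8 + 10 = 26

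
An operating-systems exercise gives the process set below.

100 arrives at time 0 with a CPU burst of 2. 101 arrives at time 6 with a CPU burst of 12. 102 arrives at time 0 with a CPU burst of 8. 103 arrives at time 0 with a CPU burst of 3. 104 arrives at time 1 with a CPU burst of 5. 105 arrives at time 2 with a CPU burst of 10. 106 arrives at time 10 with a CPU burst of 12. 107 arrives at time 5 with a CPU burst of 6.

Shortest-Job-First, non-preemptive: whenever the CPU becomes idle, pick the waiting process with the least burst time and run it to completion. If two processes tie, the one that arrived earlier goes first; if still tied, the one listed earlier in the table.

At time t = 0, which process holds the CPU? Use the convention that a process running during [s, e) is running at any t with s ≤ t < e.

Schedule: | 100 0-2 | 103 2-5 | 104 5-10 | 107 10-16 | 102 16-24 | 105 24-34 | 101 34-46 | 106 46-58 |
Completion: 100=2  101=46  102=24  103=5  104=10  105=34  106=58  107=16
Turnaround (C−A): 100=2  101=40  102=24  103=5  104=9  105=32  106=48  107=11

100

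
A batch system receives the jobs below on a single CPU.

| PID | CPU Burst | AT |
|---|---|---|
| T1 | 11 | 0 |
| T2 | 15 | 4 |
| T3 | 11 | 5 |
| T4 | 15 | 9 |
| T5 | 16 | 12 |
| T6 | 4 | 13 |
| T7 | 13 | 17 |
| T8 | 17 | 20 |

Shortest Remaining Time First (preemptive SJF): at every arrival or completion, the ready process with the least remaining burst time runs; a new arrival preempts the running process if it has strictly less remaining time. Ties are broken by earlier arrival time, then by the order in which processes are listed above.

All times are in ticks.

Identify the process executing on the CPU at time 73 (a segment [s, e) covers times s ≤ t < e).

Schedule: | T1 0-11 | T3 11-13 | T6 13-17 | T3 17-26 | T7 26-39 | T2 39-54 | T4 54-69 | T5 69-85 | T8 85-102 |
Completion: T1=11  T2=54  T3=26  T4=69  T5=85  T6=17  T7=39  T8=102
Turnaround (C−A): T1=11  T2=50  T3=21  T4=60  T5=73  T6=4  T7=22  T8=82

T5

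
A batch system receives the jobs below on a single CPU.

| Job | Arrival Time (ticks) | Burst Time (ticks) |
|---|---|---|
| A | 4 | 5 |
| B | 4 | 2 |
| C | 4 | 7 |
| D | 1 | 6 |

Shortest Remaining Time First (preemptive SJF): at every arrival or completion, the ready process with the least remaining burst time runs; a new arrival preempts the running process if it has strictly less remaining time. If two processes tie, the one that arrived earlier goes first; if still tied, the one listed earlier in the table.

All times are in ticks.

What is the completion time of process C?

21

Timeline: | idle 0-1 | D 1-4 | B 4-6 | D 6-9 | A 9-14 | C 14-21 |
Completion: A=14  B=6  C=21  D=9
Turnaround (C−A): A=10  B=2  C=17  D=8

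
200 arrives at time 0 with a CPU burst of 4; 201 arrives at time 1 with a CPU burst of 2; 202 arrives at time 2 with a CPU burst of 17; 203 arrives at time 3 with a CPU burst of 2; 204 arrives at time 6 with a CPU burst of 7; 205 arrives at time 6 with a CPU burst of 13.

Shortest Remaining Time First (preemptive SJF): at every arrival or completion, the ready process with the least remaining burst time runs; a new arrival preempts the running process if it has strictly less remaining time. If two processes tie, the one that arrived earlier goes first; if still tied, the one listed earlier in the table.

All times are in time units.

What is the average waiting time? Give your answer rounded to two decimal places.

6.83

Timeline: | 200 0-1 | 201 1-3 | 203 3-5 | 200 5-8 | 204 8-15 | 205 15-28 | 202 28-45 |
Completion: 200=8  201=3  202=45  203=5  204=15  205=28
Turnaround (C−A): 200=8  201=2  202=43  203=2  204=9  205=22
Waiting times: 200=4, 201=0, 202=26, 203=0, 204=2, 205=9
Average waiting = (4+0+26+0+2+9) / 6 = 41/6 = 6.83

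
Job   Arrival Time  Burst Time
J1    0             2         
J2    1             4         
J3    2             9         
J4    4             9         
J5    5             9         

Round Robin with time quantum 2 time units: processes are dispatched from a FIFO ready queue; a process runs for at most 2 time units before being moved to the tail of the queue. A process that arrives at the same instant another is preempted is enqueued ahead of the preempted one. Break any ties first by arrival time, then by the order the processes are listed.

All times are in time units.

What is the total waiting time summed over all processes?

Timeline: | J1 0-2 | J2 2-4 | J3 4-6 | J4 6-8 | J2 8-10 | J5 10-12 | J3 12-14 | J4 14-16 | J5 16-18 | J3 18-20 | J4 20-22 | J5 22-24 | J3 24-26 | J4 26-28 | J5 28-30 | J3 30-31 | J4 31-32 | J5 32-33 |
Completion: J1=2  J2=10  J3=31  J4=32  J5=33
Waiting = turnaround − burst: J1=0, J2=5, J3=20, J4=19, J5=19
Total waiting = 0 + 5 + 20 + 19 + 19 = 63

63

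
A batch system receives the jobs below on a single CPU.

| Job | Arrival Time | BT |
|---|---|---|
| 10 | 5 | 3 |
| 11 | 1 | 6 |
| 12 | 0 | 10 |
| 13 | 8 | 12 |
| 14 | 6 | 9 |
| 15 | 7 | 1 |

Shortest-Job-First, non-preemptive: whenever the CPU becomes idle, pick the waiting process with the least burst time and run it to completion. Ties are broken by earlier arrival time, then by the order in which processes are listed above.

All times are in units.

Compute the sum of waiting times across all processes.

Gantt: | 12 0-10 | 15 10-11 | 10 11-14 | 11 14-20 | 14 20-29 | 13 29-41 |
Completion: 10=14  11=20  12=10  13=41  14=29  15=11
Waiting = turnaround − burst: 10=6, 11=13, 12=0, 13=21, 14=14, 15=3
Total waiting = 6 + 13 + 0 + 21 + 14 + 3 = 57

57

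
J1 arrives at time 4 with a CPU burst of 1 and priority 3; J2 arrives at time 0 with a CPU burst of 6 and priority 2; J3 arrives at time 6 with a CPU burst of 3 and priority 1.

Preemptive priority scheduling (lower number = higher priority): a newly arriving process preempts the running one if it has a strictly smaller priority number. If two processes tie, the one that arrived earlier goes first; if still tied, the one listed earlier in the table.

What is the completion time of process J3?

Timeline: | J2 0-6 | J3 6-9 | J1 9-10 |
Completion: J1=10  J2=6  J3=9
Turnaround (C−A): J1=6  J2=6  J3=3

9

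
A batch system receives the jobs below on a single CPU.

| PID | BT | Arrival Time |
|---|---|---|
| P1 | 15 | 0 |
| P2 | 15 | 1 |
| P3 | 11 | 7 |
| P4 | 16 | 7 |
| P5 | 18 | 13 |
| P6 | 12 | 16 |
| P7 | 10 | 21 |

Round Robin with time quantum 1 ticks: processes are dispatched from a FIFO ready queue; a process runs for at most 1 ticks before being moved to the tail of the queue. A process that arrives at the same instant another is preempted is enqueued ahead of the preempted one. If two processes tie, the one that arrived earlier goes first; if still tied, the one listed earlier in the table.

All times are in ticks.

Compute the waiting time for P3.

Gantt: | P1 0-1 | P2 1-2 | P1 2-3 | P2 3-4 | P1 4-5 | P2 5-6 | P1 6-7 | P2 7-8 | P3 8-9 | P4 9-10 | P1 10-11 | P2 11-12 | P3 12-13 | P4 13-14 | P1 14-15 | P2 15-16 | P5 16-17 | P3 17-18 | P4 18-19 | P1 19-20 | P6 20-21 | P2 21-22 | P5 22-23 | P3 23-24 | P4 24-25 | P1 25-26 | P7 26-27 | P6 27-28 | P2 28-29 | P5 29-30 | P3 30-31 | P4 31-32 | P1 32-33 | P7 33-34 | P6 34-35 | P2 35-36 | P5 36-37 | P3 37-38 | P4 38-39 | P1 39-40 | P7 40-41 | P6 41-42 | P2 42-43 | P5 43-44 | P3 44-45 | P4 45-46 | P1 46-47 | P7 47-48 | P6 48-49 | P2 49-50 | P5 50-51 | P3 51-52 | P4 52-53 | P1 53-54 | P7 54-55 | P6 55-56 | P2 56-57 | P5 57-58 | P3 58-59 | P4 59-60 | P1 60-61 | P7 61-62 | P6 62-63 | P2 63-64 | P5 64-65 | P3 65-66 | P4 66-67 | P1 67-68 | P7 68-69 | P6 69-70 | P2 70-71 | P5 71-72 | P3 72-73 | P4 73-74 | P1 74-75 | P7 75-76 | P6 76-77 | P2 77-78 | P5 78-79 | P4 79-80 | P7 80-81 | P6 81-82 | P5 82-83 | P4 83-84 | P7 84-85 | P6 85-86 | P5 86-87 | P4 87-88 | P6 88-89 | P5 89-90 | P4 90-91 | P5 91-92 | P4 92-93 | P5 93-97 |
Completion: P1=75  P2=78  P3=73  P4=93  P5=97  P6=89  P7=85
Turnaround (C−A): P1=75  P2=77  P3=66  P4=86  P5=84  P6=73  P7=64
Waiting(P3) = turnaround − burst = 66 − 11 = 55

55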